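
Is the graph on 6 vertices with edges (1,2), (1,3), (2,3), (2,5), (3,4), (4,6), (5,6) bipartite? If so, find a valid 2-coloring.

Step 1: Attempt 2-coloring using BFS:
  Start at vertex 1, assign color 0
  Color vertex 2 with color 1 (neighbor of 1)
  Color vertex 3 with color 1 (neighbor of 1)

Step 2: Conflict found! Vertices 2 and 3 are adjacent but have the same color.
This means the graph contains an odd cycle.

The graph is NOT bipartite.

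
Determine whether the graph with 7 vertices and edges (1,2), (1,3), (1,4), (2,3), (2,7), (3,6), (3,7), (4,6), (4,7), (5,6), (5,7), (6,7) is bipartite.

Step 1: Attempt 2-coloring using BFS:
  Start at vertex 1, assign color 0
  Color vertex 2 with color 1 (neighbor of 1)
  Color vertex 3 with color 1 (neighbor of 1)
  Color vertex 4 with color 1 (neighbor of 1)

Step 2: Conflict found! Vertices 2 and 3 are adjacent but have the same color.
This means the graph contains an odd cycle.

The graph is NOT bipartite.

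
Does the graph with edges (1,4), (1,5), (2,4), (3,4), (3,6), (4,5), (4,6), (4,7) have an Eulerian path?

Step 1: Find the degree of each vertex:
  deg(1) = 2
  deg(2) = 1
  deg(3) = 2
  deg(4) = 6
  deg(5) = 2
  deg(6) = 2
  deg(7) = 1

Step 2: Count vertices with odd degree:
  Odd-degree vertices: 2, 7 (2 total)

Step 3: Apply Euler's theorem:
  - Eulerian circuit exists iff graph is connected and all vertices have even degree
  - Eulerian path exists iff graph is connected and has 0 or 2 odd-degree vertices

Graph is connected with exactly 2 odd-degree vertices (2, 7).
Eulerian path exists (starting and ending at the odd-degree vertices), but no Eulerian circuit.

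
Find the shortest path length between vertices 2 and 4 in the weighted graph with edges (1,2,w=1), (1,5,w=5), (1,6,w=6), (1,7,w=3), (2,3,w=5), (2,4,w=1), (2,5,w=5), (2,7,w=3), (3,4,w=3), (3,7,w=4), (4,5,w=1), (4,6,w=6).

Step 1: Build adjacency list with weights:
  1: 2(w=1), 5(w=5), 6(w=6), 7(w=3)
  2: 1(w=1), 3(w=5), 4(w=1), 5(w=5), 7(w=3)
  3: 2(w=5), 4(w=3), 7(w=4)
  4: 2(w=1), 3(w=3), 5(w=1), 6(w=6)
  5: 1(w=5), 2(w=5), 4(w=1)
  6: 1(w=6), 4(w=6)
  7: 1(w=3), 2(w=3), 3(w=4)

Step 2: Apply Dijkstra's algorithm from vertex 2:
  Visit vertex 2 (distance=0)
    Update dist[1] = 1
    Update dist[3] = 5
    Update dist[4] = 1
    Update dist[5] = 5
    Update dist[7] = 3
  Visit vertex 1 (distance=1)
    Update dist[6] = 7
  Visit vertex 4 (distance=1)
    Update dist[3] = 4
    Update dist[5] = 2

Step 3: Shortest path: 2 -> 4
Total weight: 1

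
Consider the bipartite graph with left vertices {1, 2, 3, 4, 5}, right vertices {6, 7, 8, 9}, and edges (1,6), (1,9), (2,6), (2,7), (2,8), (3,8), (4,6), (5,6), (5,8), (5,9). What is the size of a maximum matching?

Step 1: List the neighbors of each left vertex:
  1: 6, 9
  2: 6, 7, 8
  3: 8
  4: 6
  5: 6, 8, 9

Step 2: Greedily match left vertices, then look for augmenting paths:
  Match 1 -- 6
  Match 2 -- 7
  Match 3 -- 8
  Match 5 -- 9
  No augmenting path remains.

Step 3: Verify this is maximum:
  Matching size 4 = min(|L|, |R|) = min(5, 4), which is an upper bound, so this matching is maximum.

Maximum matching: {(1,6), (2,7), (3,8), (5,9)}
Size: 4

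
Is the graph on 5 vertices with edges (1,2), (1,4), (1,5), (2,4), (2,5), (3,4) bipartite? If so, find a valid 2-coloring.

Step 1: Attempt 2-coloring using BFS:
  Start at vertex 1, assign color 0
  Color vertex 2 with color 1 (neighbor of 1)
  Color vertex 4 with color 1 (neighbor of 1)
  Color vertex 5 with color 1 (neighbor of 1)

Step 2: Conflict found! Vertices 2 and 4 are adjacent but have the same color.
This means the graph contains an odd cycle.

The graph is NOT bipartite.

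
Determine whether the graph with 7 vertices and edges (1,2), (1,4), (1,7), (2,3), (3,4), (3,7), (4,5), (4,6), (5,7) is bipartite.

Step 1: Attempt 2-coloring using BFS:
  Start at vertex 1, assign color 0
  Color vertex 2 with color 1 (neighbor of 1)
  Color vertex 4 with color 1 (neighbor of 1)
  Color vertex 7 with color 1 (neighbor of 1)
  Color vertex 3 with color 0 (neighbor of 2)
  Color vertex 5 with color 0 (neighbor of 4)
  Color vertex 6 with color 0 (neighbor of 4)

Step 2: 2-coloring succeeded. No conflicts found.
  Set A (color 0): {1, 3, 5, 6}
  Set B (color 1): {2, 4, 7}

The graph is bipartite with partition {1, 3, 5, 6}, {2, 4, 7}.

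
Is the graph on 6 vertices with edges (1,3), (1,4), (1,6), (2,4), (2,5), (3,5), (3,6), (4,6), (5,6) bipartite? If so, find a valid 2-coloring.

Step 1: Attempt 2-coloring using BFS:
  Start at vertex 1, assign color 0
  Color vertex 3 with color 1 (neighbor of 1)
  Color vertex 4 with color 1 (neighbor of 1)
  Color vertex 6 with color 1 (neighbor of 1)
  Color vertex 5 with color 0 (neighbor of 3)

Step 2: Conflict found! Vertices 3 and 6 are adjacent but have the same color.
This means the graph contains an odd cycle.

The graph is NOT bipartite.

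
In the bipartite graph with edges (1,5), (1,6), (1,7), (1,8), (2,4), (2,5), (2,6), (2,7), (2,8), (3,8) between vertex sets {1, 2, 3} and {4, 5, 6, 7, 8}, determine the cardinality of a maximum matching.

Step 1: List the neighbors of each left vertex:
  1: 5, 6, 7, 8
  2: 4, 5, 6, 7, 8
  3: 8

Step 2: Greedily match left vertices, then look for augmenting paths:
  Match 1 -- 5
  Match 2 -- 4
  Match 3 -- 8
  No augmenting path remains.

Step 3: Verify this is maximum:
  Matching size 3 = min(|L|, |R|) = min(3, 5), which is an upper bound, so this matching is maximum.

Maximum matching: {(1,5), (2,4), (3,8)}
Size: 3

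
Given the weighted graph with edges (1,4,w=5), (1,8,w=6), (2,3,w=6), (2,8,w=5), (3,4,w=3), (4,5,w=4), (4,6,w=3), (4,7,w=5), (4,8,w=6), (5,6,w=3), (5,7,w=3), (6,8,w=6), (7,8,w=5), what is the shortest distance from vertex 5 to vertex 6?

Step 1: Build adjacency list with weights:
  1: 4(w=5), 8(w=6)
  2: 3(w=6), 8(w=5)
  3: 2(w=6), 4(w=3)
  4: 1(w=5), 3(w=3), 5(w=4), 6(w=3), 7(w=5), 8(w=6)
  5: 4(w=4), 6(w=3), 7(w=3)
  6: 4(w=3), 5(w=3), 8(w=6)
  7: 4(w=5), 5(w=3), 8(w=5)
  8: 1(w=6), 2(w=5), 4(w=6), 6(w=6), 7(w=5)

Step 2: Apply Dijkstra's algorithm from vertex 5:
  Visit vertex 5 (distance=0)
    Update dist[4] = 4
    Update dist[6] = 3
    Update dist[7] = 3
  Visit vertex 6 (distance=3)
    Update dist[8] = 9

Step 3: Shortest path: 5 -> 6
Total weight: 3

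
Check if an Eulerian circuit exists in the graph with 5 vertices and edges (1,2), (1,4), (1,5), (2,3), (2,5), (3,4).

Step 1: Find the degree of each vertex:
  deg(1) = 3
  deg(2) = 3
  deg(3) = 2
  deg(4) = 2
  deg(5) = 2

Step 2: Count vertices with odd degree:
  Odd-degree vertices: 1, 2 (2 total)

Step 3: Apply Euler's theorem:
  - Eulerian circuit exists iff graph is connected and all vertices have even degree
  - Eulerian path exists iff graph is connected and has 0 or 2 odd-degree vertices

Graph is connected with exactly 2 odd-degree vertices (1, 2).
Eulerian path exists (starting and ending at the odd-degree vertices), but no Eulerian circuit.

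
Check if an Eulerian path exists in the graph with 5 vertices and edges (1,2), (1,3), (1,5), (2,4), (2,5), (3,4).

Step 1: Find the degree of each vertex:
  deg(1) = 3
  deg(2) = 3
  deg(3) = 2
  deg(4) = 2
  deg(5) = 2

Step 2: Count vertices with odd degree:
  Odd-degree vertices: 1, 2 (2 total)

Step 3: Apply Euler's theorem:
  - Eulerian circuit exists iff graph is connected and all vertices have even degree
  - Eulerian path exists iff graph is connected and has 0 or 2 odd-degree vertices

Graph is connected with exactly 2 odd-degree vertices (1, 2).
Eulerian path exists (starting and ending at the odd-degree vertices), but no Eulerian circuit.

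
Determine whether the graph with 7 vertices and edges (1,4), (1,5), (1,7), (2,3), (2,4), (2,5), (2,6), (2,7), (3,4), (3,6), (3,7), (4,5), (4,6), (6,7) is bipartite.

Step 1: Attempt 2-coloring using BFS:
  Start at vertex 1, assign color 0
  Color vertex 4 with color 1 (neighbor of 1)
  Color vertex 5 with color 1 (neighbor of 1)
  Color vertex 7 with color 1 (neighbor of 1)
  Color vertex 2 with color 0 (neighbor of 4)
  Color vertex 3 with color 0 (neighbor of 4)

Step 2: Conflict found! Vertices 4 and 5 are adjacent but have the same color.
This means the graph contains an odd cycle.

The graph is NOT bipartite.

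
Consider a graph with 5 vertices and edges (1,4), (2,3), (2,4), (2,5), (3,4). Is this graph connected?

Step 1: Build adjacency list from edges:
  1: 4
  2: 3, 4, 5
  3: 2, 4
  4: 1, 2, 3
  5: 2

Step 2: Run BFS/DFS from vertex 1:
  Visited: {1, 4, 2, 3, 5}
  Reached 5 of 5 vertices

Step 3: All 5 vertices reached from vertex 1, so the graph is connected.
Answer: Yes, the graph is connected.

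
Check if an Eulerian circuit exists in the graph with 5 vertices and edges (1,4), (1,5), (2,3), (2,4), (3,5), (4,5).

Step 1: Find the degree of each vertex:
  deg(1) = 2
  deg(2) = 2
  deg(3) = 2
  deg(4) = 3
  deg(5) = 3

Step 2: Count vertices with odd degree:
  Odd-degree vertices: 4, 5 (2 total)

Step 3: Apply Euler's theorem:
  - Eulerian circuit exists iff graph is connected and all vertices have even degree
  - Eulerian path exists iff graph is connected and has 0 or 2 odd-degree vertices

Graph is connected with exactly 2 odd-degree vertices (4, 5).
Eulerian path exists (starting and ending at the odd-degree vertices), but no Eulerian circuit.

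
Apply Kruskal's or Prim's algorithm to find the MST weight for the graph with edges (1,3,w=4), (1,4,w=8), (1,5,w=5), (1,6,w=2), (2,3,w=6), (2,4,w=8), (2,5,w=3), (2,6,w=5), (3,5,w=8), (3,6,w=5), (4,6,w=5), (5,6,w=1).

Apply Kruskal's algorithm (sort edges by weight, add if no cycle):

Sorted edges by weight:
  (5,6) w=1
  (1,6) w=2
  (2,5) w=3
  (1,3) w=4
  (1,5) w=5
  (2,6) w=5
  (3,6) w=5
  (4,6) w=5
  (2,3) w=6
  (1,4) w=8
  (2,4) w=8
  (3,5) w=8

Add edge (5,6) w=1 -- no cycle. Running total: 1
Add edge (1,6) w=2 -- no cycle. Running total: 3
Add edge (2,5) w=3 -- no cycle. Running total: 6
Add edge (1,3) w=4 -- no cycle. Running total: 10
Skip edge (1,5) w=5 -- would create cycle
Skip edge (2,6) w=5 -- would create cycle
Skip edge (3,6) w=5 -- would create cycle
Add edge (4,6) w=5 -- no cycle. Running total: 15

MST edges: (5,6,w=1), (1,6,w=2), (2,5,w=3), (1,3,w=4), (4,6,w=5)
Total MST weight: 1 + 2 + 3 + 4 + 5 = 15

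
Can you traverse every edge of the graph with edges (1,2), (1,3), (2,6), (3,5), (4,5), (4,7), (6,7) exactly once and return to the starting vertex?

Step 1: Find the degree of each vertex:
  deg(1) = 2
  deg(2) = 2
  deg(3) = 2
  deg(4) = 2
  deg(5) = 2
  deg(6) = 2
  deg(7) = 2

Step 2: Count vertices with odd degree:
  All vertices have even degree (0 odd-degree vertices)

Step 3: Apply Euler's theorem:
  - Eulerian circuit exists iff graph is connected and all vertices have even degree
  - Eulerian path exists iff graph is connected and has 0 or 2 odd-degree vertices

Graph is connected with 0 odd-degree vertices.
Both Eulerian circuit and Eulerian path exist.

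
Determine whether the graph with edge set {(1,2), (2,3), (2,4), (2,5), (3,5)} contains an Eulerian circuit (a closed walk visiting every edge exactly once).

Step 1: Find the degree of each vertex:
  deg(1) = 1
  deg(2) = 4
  deg(3) = 2
  deg(4) = 1
  deg(5) = 2

Step 2: Count vertices with odd degree:
  Odd-degree vertices: 1, 4 (2 total)

Step 3: Apply Euler's theorem:
  - Eulerian circuit exists iff graph is connected and all vertices have even degree
  - Eulerian path exists iff graph is connected and has 0 or 2 odd-degree vertices

Graph is connected with exactly 2 odd-degree vertices (1, 4).
Eulerian path exists (starting and ending at the odd-degree vertices), but no Eulerian circuit.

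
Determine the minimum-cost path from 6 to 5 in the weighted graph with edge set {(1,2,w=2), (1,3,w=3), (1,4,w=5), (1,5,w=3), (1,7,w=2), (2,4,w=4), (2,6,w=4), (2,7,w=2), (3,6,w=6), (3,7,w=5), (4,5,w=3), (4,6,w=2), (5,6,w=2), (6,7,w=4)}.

Step 1: Build adjacency list with weights:
  1: 2(w=2), 3(w=3), 4(w=5), 5(w=3), 7(w=2)
  2: 1(w=2), 4(w=4), 6(w=4), 7(w=2)
  3: 1(w=3), 6(w=6), 7(w=5)
  4: 1(w=5), 2(w=4), 5(w=3), 6(w=2)
  5: 1(w=3), 4(w=3), 6(w=2)
  6: 2(w=4), 3(w=6), 4(w=2), 5(w=2), 7(w=4)
  7: 1(w=2), 2(w=2), 3(w=5), 6(w=4)

Step 2: Apply Dijkstra's algorithm from vertex 6:
  Visit vertex 6 (distance=0)
    Update dist[2] = 4
    Update dist[3] = 6
    Update dist[4] = 2
    Update dist[5] = 2
    Update dist[7] = 4
  Visit vertex 4 (distance=2)
    Update dist[1] = 7
  Visit vertex 5 (distance=2)
    Update dist[1] = 5

Step 3: Shortest path: 6 -> 5
Total weight: 2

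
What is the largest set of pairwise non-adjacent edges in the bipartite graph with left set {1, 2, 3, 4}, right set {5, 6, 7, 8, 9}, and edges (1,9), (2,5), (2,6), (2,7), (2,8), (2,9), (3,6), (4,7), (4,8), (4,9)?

Step 1: List the neighbors of each left vertex:
  1: 9
  2: 5, 6, 7, 8, 9
  3: 6
  4: 7, 8, 9

Step 2: Greedily match left vertices, then look for augmenting paths:
  Match 1 -- 9
  Match 2 -- 5
  Match 3 -- 6
  Match 4 -- 7
  No augmenting path remains.

Step 3: Verify this is maximum:
  Matching size 4 = min(|L|, |R|) = min(4, 5), which is an upper bound, so this matching is maximum.

Maximum matching: {(1,9), (2,5), (3,6), (4,7)}
Size: 4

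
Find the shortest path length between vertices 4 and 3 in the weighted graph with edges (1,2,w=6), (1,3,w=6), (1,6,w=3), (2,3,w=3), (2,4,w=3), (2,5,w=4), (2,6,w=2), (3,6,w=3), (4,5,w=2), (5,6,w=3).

Step 1: Build adjacency list with weights:
  1: 2(w=6), 3(w=6), 6(w=3)
  2: 1(w=6), 3(w=3), 4(w=3), 5(w=4), 6(w=2)
  3: 1(w=6), 2(w=3), 6(w=3)
  4: 2(w=3), 5(w=2)
  5: 2(w=4), 4(w=2), 6(w=3)
  6: 1(w=3), 2(w=2), 3(w=3), 5(w=3)

Step 2: Apply Dijkstra's algorithm from vertex 4:
  Visit vertex 4 (distance=0)
    Update dist[2] = 3
    Update dist[5] = 2
  Visit vertex 5 (distance=2)
    Update dist[6] = 5
  Visit vertex 2 (distance=3)
    Update dist[1] = 9
    Update dist[3] = 6
  Visit vertex 6 (distance=5)
    Update dist[1] = 8
  Visit vertex 3 (distance=6)

Step 3: Shortest path: 4 -> 2 -> 3
Total weight: 3 + 3 = 6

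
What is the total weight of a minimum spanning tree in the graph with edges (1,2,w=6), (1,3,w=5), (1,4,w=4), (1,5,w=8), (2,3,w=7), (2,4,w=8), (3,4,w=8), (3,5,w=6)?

Apply Kruskal's algorithm (sort edges by weight, add if no cycle):

Sorted edges by weight:
  (1,4) w=4
  (1,3) w=5
  (1,2) w=6
  (3,5) w=6
  (2,3) w=7
  (1,5) w=8
  (2,4) w=8
  (3,4) w=8

Add edge (1,4) w=4 -- no cycle. Running total: 4
Add edge (1,3) w=5 -- no cycle. Running total: 9
Add edge (1,2) w=6 -- no cycle. Running total: 15
Add edge (3,5) w=6 -- no cycle. Running total: 21

MST edges: (1,4,w=4), (1,3,w=5), (1,2,w=6), (3,5,w=6)
Total MST weight: 4 + 5 + 6 + 6 = 21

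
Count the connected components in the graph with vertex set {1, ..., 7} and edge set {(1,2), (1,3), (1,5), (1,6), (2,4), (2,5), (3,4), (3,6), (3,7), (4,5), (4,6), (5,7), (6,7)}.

Step 1: Build adjacency list from edges:
  1: 2, 3, 5, 6
  2: 1, 4, 5
  3: 1, 4, 6, 7
  4: 2, 3, 5, 6
  5: 1, 2, 4, 7
  6: 1, 3, 4, 7
  7: 3, 5, 6

Step 2: Run BFS/DFS from vertex 1:
  Visited: {1, 2, 3, 5, 6, 4, 7}
  Reached 7 of 7 vertices

Step 3: All 7 vertices reached from vertex 1, so the graph is connected.
Number of connected components: 1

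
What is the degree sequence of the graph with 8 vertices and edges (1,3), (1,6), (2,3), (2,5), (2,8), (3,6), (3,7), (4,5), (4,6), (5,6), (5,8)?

Step 1: Count edges incident to each vertex:
  deg(1) = 2 (neighbors: 3, 6)
  deg(2) = 3 (neighbors: 3, 5, 8)
  deg(3) = 4 (neighbors: 1, 2, 6, 7)
  deg(4) = 2 (neighbors: 5, 6)
  deg(5) = 4 (neighbors: 2, 4, 6, 8)
  deg(6) = 4 (neighbors: 1, 3, 4, 5)
  deg(7) = 1 (neighbors: 3)
  deg(8) = 2 (neighbors: 2, 5)

Step 2: Sort degrees in non-increasing order:
  Degrees: [2, 3, 4, 2, 4, 4, 1, 2] -> sorted: [4, 4, 4, 3, 2, 2, 2, 1]

Degree sequence: [4, 4, 4, 3, 2, 2, 2, 1]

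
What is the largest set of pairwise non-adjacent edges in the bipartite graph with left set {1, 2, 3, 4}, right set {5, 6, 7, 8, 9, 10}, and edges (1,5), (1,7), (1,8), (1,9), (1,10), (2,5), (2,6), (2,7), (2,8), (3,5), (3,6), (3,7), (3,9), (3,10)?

Step 1: List the neighbors of each left vertex:
  1: 5, 7, 8, 9, 10
  2: 5, 6, 7, 8
  3: 5, 6, 7, 9, 10
  4: (none)

Step 2: Greedily match left vertices, then look for augmenting paths:
  Match 1 -- 5
  Match 2 -- 6
  Match 3 -- 7
  No augmenting path remains.

Step 3: Verify this is maximum:
  Matching has size 3. The vertex set {1, 2, 3} covers every edge and has size 3; any matching has at most one edge per cover vertex, so 3 is maximum (König's theorem).

Maximum matching: {(1,5), (2,6), (3,7)}
Size: 3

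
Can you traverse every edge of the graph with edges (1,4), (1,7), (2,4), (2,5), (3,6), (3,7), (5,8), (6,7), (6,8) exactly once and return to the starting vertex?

Step 1: Find the degree of each vertex:
  deg(1) = 2
  deg(2) = 2
  deg(3) = 2
  deg(4) = 2
  deg(5) = 2
  deg(6) = 3
  deg(7) = 3
  deg(8) = 2

Step 2: Count vertices with odd degree:
  Odd-degree vertices: 6, 7 (2 total)

Step 3: Apply Euler's theorem:
  - Eulerian circuit exists iff graph is connected and all vertices have even degree
  - Eulerian path exists iff graph is connected and has 0 or 2 odd-degree vertices

Graph is connected with exactly 2 odd-degree vertices (6, 7).
Eulerian path exists (starting and ending at the odd-degree vertices), but no Eulerian circuit.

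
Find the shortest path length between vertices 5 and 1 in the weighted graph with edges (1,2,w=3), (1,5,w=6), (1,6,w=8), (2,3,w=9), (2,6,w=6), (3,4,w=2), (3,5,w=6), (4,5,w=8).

Step 1: Build adjacency list with weights:
  1: 2(w=3), 5(w=6), 6(w=8)
  2: 1(w=3), 3(w=9), 6(w=6)
  3: 2(w=9), 4(w=2), 5(w=6)
  4: 3(w=2), 5(w=8)
  5: 1(w=6), 3(w=6), 4(w=8)
  6: 1(w=8), 2(w=6)

Step 2: Apply Dijkstra's algorithm from vertex 5:
  Visit vertex 5 (distance=0)
    Update dist[1] = 6
    Update dist[3] = 6
    Update dist[4] = 8
  Visit vertex 1 (distance=6)
    Update dist[2] = 9
    Update dist[6] = 14

Step 3: Shortest path: 5 -> 1
Total weight: 6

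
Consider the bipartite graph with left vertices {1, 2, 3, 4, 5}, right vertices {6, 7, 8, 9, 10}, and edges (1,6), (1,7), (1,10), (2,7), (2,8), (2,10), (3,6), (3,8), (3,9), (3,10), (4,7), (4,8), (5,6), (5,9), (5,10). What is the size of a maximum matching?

Step 1: List the neighbors of each left vertex:
  1: 6, 7, 10
  2: 7, 8, 10
  3: 6, 8, 9, 10
  4: 7, 8
  5: 6, 9, 10

Step 2: Greedily match left vertices, then look for augmenting paths:
  Match 1 -- 6
  Match 2 -- 10
  Match 3 -- 8
  Match 4 -- 7
  Match 5 -- 9
  No augmenting path remains.

Step 3: Verify this is maximum:
  Matching size 5 = min(|L|, |R|) = min(5, 5), which is an upper bound, so this matching is maximum.

Maximum matching: {(1,6), (2,10), (3,8), (4,7), (5,9)}
Size: 5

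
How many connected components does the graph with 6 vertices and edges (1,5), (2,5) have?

Step 1: Build adjacency list from edges:
  1: 5
  2: 5
  3: (none)
  4: (none)
  5: 1, 2
  6: (none)

Step 2: Run BFS/DFS from vertex 1:
  Visited: {1, 5, 2}
  Reached 3 of 6 vertices

Step 3: Only 3 of 6 vertices reached. Graph is disconnected.
Connected components: {1, 2, 5}, {3}, {4}, {6}
Number of connected components: 4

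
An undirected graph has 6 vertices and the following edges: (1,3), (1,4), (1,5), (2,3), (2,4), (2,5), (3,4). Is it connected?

Step 1: Build adjacency list from edges:
  1: 3, 4, 5
  2: 3, 4, 5
  3: 1, 2, 4
  4: 1, 2, 3
  5: 1, 2
  6: (none)

Step 2: Run BFS/DFS from vertex 1:
  Visited: {1, 3, 4, 5, 2}
  Reached 5 of 6 vertices

Step 3: Only 5 of 6 vertices reached. Graph is disconnected.
Connected components: {1, 2, 3, 4, 5}, {6}
Answer: No, the graph is not connected (2 components).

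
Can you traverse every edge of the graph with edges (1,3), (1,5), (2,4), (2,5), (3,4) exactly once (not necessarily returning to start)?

Step 1: Find the degree of each vertex:
  deg(1) = 2
  deg(2) = 2
  deg(3) = 2
  deg(4) = 2
  deg(5) = 2

Step 2: Count vertices with odd degree:
  All vertices have even degree (0 odd-degree vertices)

Step 3: Apply Euler's theorem:
  - Eulerian circuit exists iff graph is connected and all vertices have even degree
  - Eulerian path exists iff graph is connected and has 0 or 2 odd-degree vertices

Graph is connected with 0 odd-degree vertices.
Both Eulerian circuit and Eulerian path exist.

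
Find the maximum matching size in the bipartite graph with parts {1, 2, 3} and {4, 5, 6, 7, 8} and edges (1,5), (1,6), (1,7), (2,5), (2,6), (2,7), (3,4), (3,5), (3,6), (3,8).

Step 1: List the neighbors of each left vertex:
  1: 5, 6, 7
  2: 5, 6, 7
  3: 4, 5, 6, 8

Step 2: Greedily match left vertices, then look for augmenting paths:
  Match 1 -- 5
  Match 2 -- 6
  Match 3 -- 4
  No augmenting path remains.

Step 3: Verify this is maximum:
  Matching size 3 = min(|L|, |R|) = min(3, 5), which is an upper bound, so this matching is maximum.

Maximum matching: {(1,5), (2,6), (3,4)}
Size: 3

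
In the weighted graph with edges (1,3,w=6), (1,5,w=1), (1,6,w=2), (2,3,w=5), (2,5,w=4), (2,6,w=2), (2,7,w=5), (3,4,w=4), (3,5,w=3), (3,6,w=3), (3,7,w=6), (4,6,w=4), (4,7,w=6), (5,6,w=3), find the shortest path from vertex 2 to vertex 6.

Step 1: Build adjacency list with weights:
  1: 3(w=6), 5(w=1), 6(w=2)
  2: 3(w=5), 5(w=4), 6(w=2), 7(w=5)
  3: 1(w=6), 2(w=5), 4(w=4), 5(w=3), 6(w=3), 7(w=6)
  4: 3(w=4), 6(w=4), 7(w=6)
  5: 1(w=1), 2(w=4), 3(w=3), 6(w=3)
  6: 1(w=2), 2(w=2), 3(w=3), 4(w=4), 5(w=3)
  7: 2(w=5), 3(w=6), 4(w=6)

Step 2: Apply Dijkstra's algorithm from vertex 2:
  Visit vertex 2 (distance=0)
    Update dist[3] = 5
    Update dist[5] = 4
    Update dist[6] = 2
    Update dist[7] = 5
  Visit vertex 6 (distance=2)
    Update dist[1] = 4
    Update dist[4] = 6

Step 3: Shortest path: 2 -> 6
Total weight: 2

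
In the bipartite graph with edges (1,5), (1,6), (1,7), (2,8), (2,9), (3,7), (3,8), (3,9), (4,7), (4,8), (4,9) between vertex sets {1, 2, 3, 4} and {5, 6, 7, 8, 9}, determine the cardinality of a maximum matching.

Step 1: List the neighbors of each left vertex:
  1: 5, 6, 7
  2: 8, 9
  3: 7, 8, 9
  4: 7, 8, 9

Step 2: Greedily match left vertices, then look for augmenting paths:
  Match 1 -- 5
  Match 2 -- 8
  Match 3 -- 7
  Match 4 -- 9
  No augmenting path remains.

Step 3: Verify this is maximum:
  Matching size 4 = min(|L|, |R|) = min(4, 5), which is an upper bound, so this matching is maximum.

Maximum matching: {(1,5), (2,8), (3,7), (4,9)}
Size: 4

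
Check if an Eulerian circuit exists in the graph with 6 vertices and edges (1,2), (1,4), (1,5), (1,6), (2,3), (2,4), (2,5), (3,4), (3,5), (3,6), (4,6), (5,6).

Step 1: Find the degree of each vertex:
  deg(1) = 4
  deg(2) = 4
  deg(3) = 4
  deg(4) = 4
  deg(5) = 4
  deg(6) = 4

Step 2: Count vertices with odd degree:
  All vertices have even degree (0 odd-degree vertices)

Step 3: Apply Euler's theorem:
  - Eulerian circuit exists iff graph is connected and all vertices have even degree
  - Eulerian path exists iff graph is connected and has 0 or 2 odd-degree vertices

Graph is connected with 0 odd-degree vertices.
Both Eulerian circuit and Eulerian path exist.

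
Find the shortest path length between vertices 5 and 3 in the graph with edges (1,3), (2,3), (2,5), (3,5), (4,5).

Step 1: Build adjacency list:
  1: 3
  2: 3, 5
  3: 1, 2, 5
  4: 5
  5: 2, 3, 4

Step 2: BFS from vertex 5 to find shortest path to 3:
  vertex 2 reached at distance 1
  vertex 3 reached at distance 1

Step 3: Shortest path: 5 -> 3
Path length: 1 edge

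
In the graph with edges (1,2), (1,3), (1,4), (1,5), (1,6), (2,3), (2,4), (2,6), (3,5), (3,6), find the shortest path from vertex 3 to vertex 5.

Step 1: Build adjacency list:
  1: 2, 3, 4, 5, 6
  2: 1, 3, 4, 6
  3: 1, 2, 5, 6
  4: 1, 2
  5: 1, 3
  6: 1, 2, 3

Step 2: BFS from vertex 3 to find shortest path to 5:
  vertex 1 reached at distance 1
  vertex 2 reached at distance 1
  vertex 5 reached at distance 1

Step 3: Shortest path: 3 -> 5
Path length: 1 edge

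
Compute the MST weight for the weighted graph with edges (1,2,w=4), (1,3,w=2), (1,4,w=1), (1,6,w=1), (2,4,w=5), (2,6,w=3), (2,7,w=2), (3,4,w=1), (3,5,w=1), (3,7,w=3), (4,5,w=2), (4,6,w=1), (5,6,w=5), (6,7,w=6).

Apply Kruskal's algorithm (sort edges by weight, add if no cycle):

Sorted edges by weight:
  (1,4) w=1
  (1,6) w=1
  (3,4) w=1
  (3,5) w=1
  (4,6) w=1
  (1,3) w=2
  (2,7) w=2
  (4,5) w=2
  (2,6) w=3
  (3,7) w=3
  (1,2) w=4
  (2,4) w=5
  (5,6) w=5
  (6,7) w=6

Add edge (1,4) w=1 -- no cycle. Running total: 1
Add edge (1,6) w=1 -- no cycle. Running total: 2
Add edge (3,4) w=1 -- no cycle. Running total: 3
Add edge (3,5) w=1 -- no cycle. Running total: 4
Skip edge (4,6) w=1 -- would create cycle
Skip edge (1,3) w=2 -- would create cycle
Add edge (2,7) w=2 -- no cycle. Running total: 6
Skip edge (4,5) w=2 -- would create cycle
Add edge (2,6) w=3 -- no cycle. Running total: 9

MST edges: (1,4,w=1), (1,6,w=1), (3,4,w=1), (3,5,w=1), (2,7,w=2), (2,6,w=3)
Total MST weight: 1 + 1 + 1 + 1 + 2 + 3 = 9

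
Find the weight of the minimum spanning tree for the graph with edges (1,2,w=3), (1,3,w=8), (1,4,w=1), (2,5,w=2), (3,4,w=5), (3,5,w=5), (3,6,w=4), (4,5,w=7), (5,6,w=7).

Apply Kruskal's algorithm (sort edges by weight, add if no cycle):

Sorted edges by weight:
  (1,4) w=1
  (2,5) w=2
  (1,2) w=3
  (3,6) w=4
  (3,5) w=5
  (3,4) w=5
  (4,5) w=7
  (5,6) w=7
  (1,3) w=8

Add edge (1,4) w=1 -- no cycle. Running total: 1
Add edge (2,5) w=2 -- no cycle. Running total: 3
Add edge (1,2) w=3 -- no cycle. Running total: 6
Add edge (3,6) w=4 -- no cycle. Running total: 10
Add edge (3,5) w=5 -- no cycle. Running total: 15

MST edges: (1,4,w=1), (2,5,w=2), (1,2,w=3), (3,6,w=4), (3,5,w=5)
Total MST weight: 1 + 2 + 3 + 4 + 5 = 15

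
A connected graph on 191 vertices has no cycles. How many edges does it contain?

A tree on n vertices always has exactly n - 1 edges.
For n = 191: edges = 191 - 1 = 190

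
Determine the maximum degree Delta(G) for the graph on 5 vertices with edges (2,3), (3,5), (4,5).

Step 1: Count edges incident to each vertex:
  deg(1) = 0 (neighbors: none)
  deg(2) = 1 (neighbors: 3)
  deg(3) = 2 (neighbors: 2, 5)
  deg(4) = 1 (neighbors: 5)
  deg(5) = 2 (neighbors: 3, 4)

Step 2: Find maximum:
  max(0, 1, 2, 1, 2) = 2 (vertex 3)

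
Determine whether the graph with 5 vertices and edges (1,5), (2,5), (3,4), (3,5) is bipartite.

Step 1: Attempt 2-coloring using BFS:
  Start at vertex 1, assign color 0
  Color vertex 5 with color 1 (neighbor of 1)
  Color vertex 2 with color 0 (neighbor of 5)
  Color vertex 3 with color 0 (neighbor of 5)
  Color vertex 4 with color 1 (neighbor of 3)

Step 2: 2-coloring succeeded. No conflicts found.
  Set A (color 0): {1, 2, 3}
  Set B (color 1): {4, 5}

The graph is bipartite with partition {1, 2, 3}, {4, 5}.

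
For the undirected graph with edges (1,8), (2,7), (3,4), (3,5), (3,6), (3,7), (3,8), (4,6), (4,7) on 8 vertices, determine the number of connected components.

Step 1: Build adjacency list from edges:
  1: 8
  2: 7
  3: 4, 5, 6, 7, 8
  4: 3, 6, 7
  5: 3
  6: 3, 4
  7: 2, 3, 4
  8: 1, 3

Step 2: Run BFS/DFS from vertex 1:
  Visited: {1, 8, 3, 4, 5, 6, 7, 2}
  Reached 8 of 8 vertices

Step 3: All 8 vertices reached from vertex 1, so the graph is connected.
Number of connected components: 1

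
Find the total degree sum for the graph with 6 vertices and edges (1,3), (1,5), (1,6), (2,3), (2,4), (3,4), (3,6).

Step 1: Count edges incident to each vertex:
  deg(1) = 3 (neighbors: 3, 5, 6)
  deg(2) = 2 (neighbors: 3, 4)
  deg(3) = 4 (neighbors: 1, 2, 4, 6)
  deg(4) = 2 (neighbors: 2, 3)
  deg(5) = 1 (neighbors: 1)
  deg(6) = 2 (neighbors: 1, 3)

Step 2: Sum all degrees:
  3 + 2 + 4 + 2 + 1 + 2 = 14

Verification: sum of degrees = 2 * |E| = 2 * 7 = 14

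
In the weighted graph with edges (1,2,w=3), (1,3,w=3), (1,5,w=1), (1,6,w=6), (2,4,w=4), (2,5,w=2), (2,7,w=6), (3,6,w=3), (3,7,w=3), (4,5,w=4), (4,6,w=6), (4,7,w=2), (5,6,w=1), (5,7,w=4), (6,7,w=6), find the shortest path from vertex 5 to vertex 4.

Step 1: Build adjacency list with weights:
  1: 2(w=3), 3(w=3), 5(w=1), 6(w=6)
  2: 1(w=3), 4(w=4), 5(w=2), 7(w=6)
  3: 1(w=3), 6(w=3), 7(w=3)
  4: 2(w=4), 5(w=4), 6(w=6), 7(w=2)
  5: 1(w=1), 2(w=2), 4(w=4), 6(w=1), 7(w=4)
  6: 1(w=6), 3(w=3), 4(w=6), 5(w=1), 7(w=6)
  7: 2(w=6), 3(w=3), 4(w=2), 5(w=4), 6(w=6)

Step 2: Apply Dijkstra's algorithm from vertex 5:
  Visit vertex 5 (distance=0)
    Update dist[1] = 1
    Update dist[2] = 2
    Update dist[4] = 4
    Update dist[6] = 1
    Update dist[7] = 4
  Visit vertex 1 (distance=1)
    Update dist[3] = 4
  Visit vertex 6 (distance=1)
  Visit vertex 2 (distance=2)
  Visit vertex 3 (distance=4)
  Visit vertex 4 (distance=4)

Step 3: Shortest path: 5 -> 4
Total weight: 4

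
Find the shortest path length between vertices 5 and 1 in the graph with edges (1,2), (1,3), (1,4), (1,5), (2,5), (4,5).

Step 1: Build adjacency list:
  1: 2, 3, 4, 5
  2: 1, 5
  3: 1
  4: 1, 5
  5: 1, 2, 4

Step 2: BFS from vertex 5 to find shortest path to 1:
  vertex 1 reached at distance 1

Step 3: Shortest path: 5 -> 1
Path length: 1 edge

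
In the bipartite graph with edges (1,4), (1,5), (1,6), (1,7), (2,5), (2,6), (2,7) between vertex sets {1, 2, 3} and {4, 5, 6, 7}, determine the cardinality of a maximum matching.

Step 1: List the neighbors of each left vertex:
  1: 4, 5, 6, 7
  2: 5, 6, 7
  3: (none)

Step 2: Greedily match left vertices, then look for augmenting paths:
  Match 1 -- 4
  Match 2 -- 5
  No augmenting path remains.

Step 3: Verify this is maximum:
  Matching has size 2. The vertex set {1, 2} covers every edge and has size 2; any matching has at most one edge per cover vertex, so 2 is maximum (König's theorem).

Maximum matching: {(1,4), (2,5)}
Size: 2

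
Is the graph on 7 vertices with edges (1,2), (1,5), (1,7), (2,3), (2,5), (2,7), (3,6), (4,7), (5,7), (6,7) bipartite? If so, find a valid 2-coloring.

Step 1: Attempt 2-coloring using BFS:
  Start at vertex 1, assign color 0
  Color vertex 2 with color 1 (neighbor of 1)
  Color vertex 5 with color 1 (neighbor of 1)
  Color vertex 7 with color 1 (neighbor of 1)
  Color vertex 3 with color 0 (neighbor of 2)

Step 2: Conflict found! Vertices 2 and 5 are adjacent but have the same color.
This means the graph contains an odd cycle.

The graph is NOT bipartite.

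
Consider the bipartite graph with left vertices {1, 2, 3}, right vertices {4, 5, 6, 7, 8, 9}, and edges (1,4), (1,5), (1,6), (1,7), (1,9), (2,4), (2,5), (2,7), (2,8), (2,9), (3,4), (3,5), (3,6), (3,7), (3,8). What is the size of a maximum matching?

Step 1: List the neighbors of each left vertex:
  1: 4, 5, 6, 7, 9
  2: 4, 5, 7, 8, 9
  3: 4, 5, 6, 7, 8

Step 2: Greedily match left vertices, then look for augmenting paths:
  Match 1 -- 4
  Match 2 -- 5
  Match 3 -- 6
  No augmenting path remains.

Step 3: Verify this is maximum:
  Matching size 3 = min(|L|, |R|) = min(3, 6), which is an upper bound, so this matching is maximum.

Maximum matching: {(1,4), (2,5), (3,6)}
Size: 3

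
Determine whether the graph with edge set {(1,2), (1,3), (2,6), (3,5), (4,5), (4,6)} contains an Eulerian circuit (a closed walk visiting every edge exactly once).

Step 1: Find the degree of each vertex:
  deg(1) = 2
  deg(2) = 2
  deg(3) = 2
  deg(4) = 2
  deg(5) = 2
  deg(6) = 2

Step 2: Count vertices with odd degree:
  All vertices have even degree (0 odd-degree vertices)

Step 3: Apply Euler's theorem:
  - Eulerian circuit exists iff graph is connected and all vertices have even degree
  - Eulerian path exists iff graph is connected and has 0 or 2 odd-degree vertices

Graph is connected with 0 odd-degree vertices.
Both Eulerian circuit and Eulerian path exist.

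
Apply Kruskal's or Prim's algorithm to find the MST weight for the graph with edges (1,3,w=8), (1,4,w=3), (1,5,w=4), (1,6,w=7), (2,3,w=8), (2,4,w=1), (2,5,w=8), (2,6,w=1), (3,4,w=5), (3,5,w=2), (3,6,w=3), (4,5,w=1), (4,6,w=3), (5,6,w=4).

Apply Kruskal's algorithm (sort edges by weight, add if no cycle):

Sorted edges by weight:
  (2,4) w=1
  (2,6) w=1
  (4,5) w=1
  (3,5) w=2
  (1,4) w=3
  (3,6) w=3
  (4,6) w=3
  (1,5) w=4
  (5,6) w=4
  (3,4) w=5
  (1,6) w=7
  (1,3) w=8
  (2,3) w=8
  (2,5) w=8

Add edge (2,4) w=1 -- no cycle. Running total: 1
Add edge (2,6) w=1 -- no cycle. Running total: 2
Add edge (4,5) w=1 -- no cycle. Running total: 3
Add edge (3,5) w=2 -- no cycle. Running total: 5
Add edge (1,4) w=3 -- no cycle. Running total: 8

MST edges: (2,4,w=1), (2,6,w=1), (4,5,w=1), (3,5,w=2), (1,4,w=3)
Total MST weight: 1 + 1 + 1 + 2 + 3 = 8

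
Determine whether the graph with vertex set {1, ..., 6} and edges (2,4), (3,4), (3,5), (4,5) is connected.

Step 1: Build adjacency list from edges:
  1: (none)
  2: 4
  3: 4, 5
  4: 2, 3, 5
  5: 3, 4
  6: (none)

Step 2: Run BFS/DFS from vertex 1:
  Visited: {1}
  Reached 1 of 6 vertices

Step 3: Only 1 of 6 vertices reached. Graph is disconnected.
Connected components: {1}, {2, 3, 4, 5}, {6}
Answer: No, the graph is not connected (3 components).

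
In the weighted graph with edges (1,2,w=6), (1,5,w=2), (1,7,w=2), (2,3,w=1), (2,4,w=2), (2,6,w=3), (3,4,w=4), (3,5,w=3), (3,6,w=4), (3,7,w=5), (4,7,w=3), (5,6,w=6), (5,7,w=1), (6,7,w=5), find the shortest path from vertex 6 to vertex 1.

Step 1: Build adjacency list with weights:
  1: 2(w=6), 5(w=2), 7(w=2)
  2: 1(w=6), 3(w=1), 4(w=2), 6(w=3)
  3: 2(w=1), 4(w=4), 5(w=3), 6(w=4), 7(w=5)
  4: 2(w=2), 3(w=4), 7(w=3)
  5: 1(w=2), 3(w=3), 6(w=6), 7(w=1)
  6: 2(w=3), 3(w=4), 5(w=6), 7(w=5)
  7: 1(w=2), 3(w=5), 4(w=3), 5(w=1), 6(w=5)

Step 2: Apply Dijkstra's algorithm from vertex 6:
  Visit vertex 6 (distance=0)
    Update dist[2] = 3
    Update dist[3] = 4
    Update dist[5] = 6
    Update dist[7] = 5
  Visit vertex 2 (distance=3)
    Update dist[1] = 9
    Update dist[4] = 5
  Visit vertex 3 (distance=4)
  Visit vertex 4 (distance=5)
  Visit vertex 7 (distance=5)
    Update dist[1] = 7
  Visit vertex 5 (distance=6)
  Visit vertex 1 (distance=7)

Step 3: Shortest path: 6 -> 7 -> 1
Total weight: 5 + 2 = 7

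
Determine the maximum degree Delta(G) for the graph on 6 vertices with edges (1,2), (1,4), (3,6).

Step 1: Count edges incident to each vertex:
  deg(1) = 2 (neighbors: 2, 4)
  deg(2) = 1 (neighbors: 1)
  deg(3) = 1 (neighbors: 6)
  deg(4) = 1 (neighbors: 1)
  deg(5) = 0 (neighbors: none)
  deg(6) = 1 (neighbors: 3)

Step 2: Find maximum:
  max(2, 1, 1, 1, 0, 1) = 2 (vertex 1)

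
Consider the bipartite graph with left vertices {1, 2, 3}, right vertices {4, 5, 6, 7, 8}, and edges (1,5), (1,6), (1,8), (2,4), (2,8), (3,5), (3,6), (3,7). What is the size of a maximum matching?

Step 1: List the neighbors of each left vertex:
  1: 5, 6, 8
  2: 4, 8
  3: 5, 6, 7

Step 2: Greedily match left vertices, then look for augmenting paths:
  Match 1 -- 5
  Match 2 -- 4
  Match 3 -- 6
  No augmenting path remains.

Step 3: Verify this is maximum:
  Matching size 3 = min(|L|, |R|) = min(3, 5), which is an upper bound, so this matching is maximum.

Maximum matching: {(1,5), (2,4), (3,6)}
Size: 3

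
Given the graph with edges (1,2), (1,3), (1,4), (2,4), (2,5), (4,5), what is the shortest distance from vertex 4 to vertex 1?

Step 1: Build adjacency list:
  1: 2, 3, 4
  2: 1, 4, 5
  3: 1
  4: 1, 2, 5
  5: 2, 4

Step 2: BFS from vertex 4 to find shortest path to 1:
  vertex 1 reached at distance 1

Step 3: Shortest path: 4 -> 1
Path length: 1 edge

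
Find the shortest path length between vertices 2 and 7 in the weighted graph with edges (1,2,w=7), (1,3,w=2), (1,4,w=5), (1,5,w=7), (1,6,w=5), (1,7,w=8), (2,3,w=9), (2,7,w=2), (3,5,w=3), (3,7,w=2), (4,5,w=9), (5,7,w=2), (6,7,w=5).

Step 1: Build adjacency list with weights:
  1: 2(w=7), 3(w=2), 4(w=5), 5(w=7), 6(w=5), 7(w=8)
  2: 1(w=7), 3(w=9), 7(w=2)
  3: 1(w=2), 2(w=9), 5(w=3), 7(w=2)
  4: 1(w=5), 5(w=9)
  5: 1(w=7), 3(w=3), 4(w=9), 7(w=2)
  6: 1(w=5), 7(w=5)
  7: 1(w=8), 2(w=2), 3(w=2), 5(w=2), 6(w=5)

Step 2: Apply Dijkstra's algorithm from vertex 2:
  Visit vertex 2 (distance=0)
    Update dist[1] = 7
    Update dist[3] = 9
    Update dist[7] = 2
  Visit vertex 7 (distance=2)
    Update dist[3] = 4
    Update dist[5] = 4
    Update dist[6] = 7

Step 3: Shortest path: 2 -> 7
Total weight: 2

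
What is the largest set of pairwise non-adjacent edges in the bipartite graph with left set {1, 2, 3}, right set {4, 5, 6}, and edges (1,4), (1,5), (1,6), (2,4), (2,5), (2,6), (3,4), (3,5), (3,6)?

Step 1: List the neighbors of each left vertex:
  1: 4, 5, 6
  2: 4, 5, 6
  3: 4, 5, 6

Step 2: Greedily match left vertices, then look for augmenting paths:
  Match 1 -- 4
  Match 2 -- 5
  Match 3 -- 6
  No augmenting path remains.

Step 3: Verify this is maximum:
  Matching size 3 = min(|L|, |R|) = min(3, 3), which is an upper bound, so this matching is maximum.

Maximum matching: {(1,4), (2,5), (3,6)}
Size: 3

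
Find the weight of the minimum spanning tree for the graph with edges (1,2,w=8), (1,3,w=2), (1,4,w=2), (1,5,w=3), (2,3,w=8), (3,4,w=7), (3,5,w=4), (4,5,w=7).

Apply Kruskal's algorithm (sort edges by weight, add if no cycle):

Sorted edges by weight:
  (1,4) w=2
  (1,3) w=2
  (1,5) w=3
  (3,5) w=4
  (3,4) w=7
  (4,5) w=7
  (1,2) w=8
  (2,3) w=8

Add edge (1,4) w=2 -- no cycle. Running total: 2
Add edge (1,3) w=2 -- no cycle. Running total: 4
Add edge (1,5) w=3 -- no cycle. Running total: 7
Skip edge (3,5) w=4 -- would create cycle
Skip edge (3,4) w=7 -- would create cycle
Skip edge (4,5) w=7 -- would create cycle
Add edge (1,2) w=8 -- no cycle. Running total: 15

MST edges: (1,4,w=2), (1,3,w=2), (1,5,w=3), (1,2,w=8)
Total MST weight: 2 + 2 + 3 + 8 = 15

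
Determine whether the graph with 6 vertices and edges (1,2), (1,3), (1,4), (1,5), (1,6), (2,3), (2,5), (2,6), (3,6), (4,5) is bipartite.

Step 1: Attempt 2-coloring using BFS:
  Start at vertex 1, assign color 0
  Color vertex 2 with color 1 (neighbor of 1)
  Color vertex 3 with color 1 (neighbor of 1)
  Color vertex 4 with color 1 (neighbor of 1)
  Color vertex 5 with color 1 (neighbor of 1)
  Color vertex 6 with color 1 (neighbor of 1)

Step 2: Conflict found! Vertices 2 and 3 are adjacent but have the same color.
This means the graph contains an odd cycle.

The graph is NOT bipartite.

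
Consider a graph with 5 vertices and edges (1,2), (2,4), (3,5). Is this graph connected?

Step 1: Build adjacency list from edges:
  1: 2
  2: 1, 4
  3: 5
  4: 2
  5: 3

Step 2: Run BFS/DFS from vertex 1:
  Visited: {1, 2, 4}
  Reached 3 of 5 vertices

Step 3: Only 3 of 5 vertices reached. Graph is disconnected.
Connected components: {1, 2, 4}, {3, 5}
Answer: No, the graph is not connected (2 components).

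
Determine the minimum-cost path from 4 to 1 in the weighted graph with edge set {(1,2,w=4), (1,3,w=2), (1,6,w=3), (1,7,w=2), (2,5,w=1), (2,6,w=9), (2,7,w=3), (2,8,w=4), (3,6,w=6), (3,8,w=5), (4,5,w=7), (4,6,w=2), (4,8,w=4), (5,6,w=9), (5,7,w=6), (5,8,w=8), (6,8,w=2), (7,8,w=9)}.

Step 1: Build adjacency list with weights:
  1: 2(w=4), 3(w=2), 6(w=3), 7(w=2)
  2: 1(w=4), 5(w=1), 6(w=9), 7(w=3), 8(w=4)
  3: 1(w=2), 6(w=6), 8(w=5)
  4: 5(w=7), 6(w=2), 8(w=4)
  5: 2(w=1), 4(w=7), 6(w=9), 7(w=6), 8(w=8)
  6: 1(w=3), 2(w=9), 3(w=6), 4(w=2), 5(w=9), 8(w=2)
  7: 1(w=2), 2(w=3), 5(w=6), 8(w=9)
  8: 2(w=4), 3(w=5), 4(w=4), 5(w=8), 6(w=2), 7(w=9)

Step 2: Apply Dijkstra's algorithm from vertex 4:
  Visit vertex 4 (distance=0)
    Update dist[5] = 7
    Update dist[6] = 2
    Update dist[8] = 4
  Visit vertex 6 (distance=2)
    Update dist[1] = 5
    Update dist[2] = 11
    Update dist[3] = 8
  Visit vertex 8 (distance=4)
    Update dist[2] = 8
    Update dist[7] = 13
  Visit vertex 1 (distance=5)
    Update dist[3] = 7
    Update dist[7] = 7

Step 3: Shortest path: 4 -> 6 -> 1
Total weight: 2 + 3 = 5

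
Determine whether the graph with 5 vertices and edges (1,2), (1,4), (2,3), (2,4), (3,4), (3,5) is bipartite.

Step 1: Attempt 2-coloring using BFS:
  Start at vertex 1, assign color 0
  Color vertex 2 with color 1 (neighbor of 1)
  Color vertex 4 with color 1 (neighbor of 1)
  Color vertex 3 with color 0 (neighbor of 2)

Step 2: Conflict found! Vertices 2 and 4 are adjacent but have the same color.
This means the graph contains an odd cycle.

The graph is NOT bipartite.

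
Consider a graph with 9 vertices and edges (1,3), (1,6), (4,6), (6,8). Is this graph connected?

Step 1: Build adjacency list from edges:
  1: 3, 6
  2: (none)
  3: 1
  4: 6
  5: (none)
  6: 1, 4, 8
  7: (none)
  8: 6
  9: (none)

Step 2: Run BFS/DFS from vertex 1:
  Visited: {1, 3, 6, 4, 8}
  Reached 5 of 9 vertices

Step 3: Only 5 of 9 vertices reached. Graph is disconnected.
Connected components: {1, 3, 4, 6, 8}, {2}, {5}, {7}, {9}
Answer: No, the graph is not connected (5 components).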